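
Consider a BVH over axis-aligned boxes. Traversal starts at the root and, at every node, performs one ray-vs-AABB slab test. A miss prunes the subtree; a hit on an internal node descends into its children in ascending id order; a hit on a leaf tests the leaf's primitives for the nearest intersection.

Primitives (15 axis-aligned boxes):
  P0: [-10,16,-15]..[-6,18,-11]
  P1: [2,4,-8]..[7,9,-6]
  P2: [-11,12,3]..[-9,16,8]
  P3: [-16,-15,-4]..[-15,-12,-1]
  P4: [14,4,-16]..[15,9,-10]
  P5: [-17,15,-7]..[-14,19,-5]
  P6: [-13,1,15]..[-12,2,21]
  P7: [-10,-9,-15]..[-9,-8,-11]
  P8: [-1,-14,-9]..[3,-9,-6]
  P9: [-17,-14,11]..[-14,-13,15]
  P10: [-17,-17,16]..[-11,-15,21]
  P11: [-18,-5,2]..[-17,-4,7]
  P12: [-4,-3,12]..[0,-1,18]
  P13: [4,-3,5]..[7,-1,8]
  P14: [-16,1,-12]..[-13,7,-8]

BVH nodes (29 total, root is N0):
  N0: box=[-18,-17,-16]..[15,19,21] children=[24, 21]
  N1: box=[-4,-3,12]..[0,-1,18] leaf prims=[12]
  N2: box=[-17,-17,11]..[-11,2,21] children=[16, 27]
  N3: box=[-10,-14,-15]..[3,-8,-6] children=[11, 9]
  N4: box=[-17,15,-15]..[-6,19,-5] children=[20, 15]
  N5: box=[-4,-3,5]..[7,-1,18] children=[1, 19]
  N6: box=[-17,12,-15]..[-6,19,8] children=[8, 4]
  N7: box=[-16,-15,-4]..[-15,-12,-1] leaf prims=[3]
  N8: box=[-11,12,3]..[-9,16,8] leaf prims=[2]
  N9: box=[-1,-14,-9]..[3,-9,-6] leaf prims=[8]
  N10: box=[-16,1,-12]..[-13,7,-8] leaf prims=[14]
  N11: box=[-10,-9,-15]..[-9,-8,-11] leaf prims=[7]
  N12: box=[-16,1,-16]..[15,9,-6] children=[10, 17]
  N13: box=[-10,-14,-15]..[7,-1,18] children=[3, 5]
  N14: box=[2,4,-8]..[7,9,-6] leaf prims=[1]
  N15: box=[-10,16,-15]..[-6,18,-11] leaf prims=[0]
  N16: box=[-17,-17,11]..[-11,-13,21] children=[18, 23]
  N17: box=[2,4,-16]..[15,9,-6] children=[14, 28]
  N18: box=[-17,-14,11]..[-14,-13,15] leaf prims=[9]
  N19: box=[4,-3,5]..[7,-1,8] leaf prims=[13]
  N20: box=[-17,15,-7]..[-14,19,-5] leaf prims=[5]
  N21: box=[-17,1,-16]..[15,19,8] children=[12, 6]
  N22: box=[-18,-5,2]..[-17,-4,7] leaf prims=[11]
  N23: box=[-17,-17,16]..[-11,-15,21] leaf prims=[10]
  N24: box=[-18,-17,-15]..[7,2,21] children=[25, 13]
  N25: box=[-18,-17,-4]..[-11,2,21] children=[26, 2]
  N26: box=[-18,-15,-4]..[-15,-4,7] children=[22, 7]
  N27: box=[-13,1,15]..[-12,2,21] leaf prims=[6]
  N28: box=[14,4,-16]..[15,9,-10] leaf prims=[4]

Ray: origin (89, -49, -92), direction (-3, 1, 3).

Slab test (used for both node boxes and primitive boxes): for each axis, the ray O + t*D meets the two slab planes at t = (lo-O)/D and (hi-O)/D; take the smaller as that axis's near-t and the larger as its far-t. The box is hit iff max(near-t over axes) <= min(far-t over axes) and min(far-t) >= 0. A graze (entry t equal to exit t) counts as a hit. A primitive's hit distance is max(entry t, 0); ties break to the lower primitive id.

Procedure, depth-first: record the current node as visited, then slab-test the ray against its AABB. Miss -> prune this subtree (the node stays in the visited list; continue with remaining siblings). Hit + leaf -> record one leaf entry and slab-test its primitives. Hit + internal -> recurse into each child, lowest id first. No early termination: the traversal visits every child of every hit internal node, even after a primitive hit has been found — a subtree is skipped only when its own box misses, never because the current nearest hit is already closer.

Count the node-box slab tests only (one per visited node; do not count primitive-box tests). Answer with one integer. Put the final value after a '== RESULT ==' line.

Trace the traversal:
N0 x:[74/3,107/3] y:[32,68] z:[76/3,113/3] -> hit [32,107/3], descend [21, 24]
  N21 x:[74/3,106/3] y:[50,68] z:[76/3,100/3] -> miss, prune
  N24 x:[82/3,107/3] y:[32,51] z:[77/3,113/3] -> hit [32,107/3], descend [13, 25]
    N13 x:[82/3,33] y:[35,48] z:[77/3,110/3] -> miss, prune
    N25 x:[100/3,107/3] y:[32,51] z:[88/3,113/3] -> hit [100/3,107/3], descend [2, 26]
      N2 x:[100/3,106/3] y:[32,51] z:[103/3,113/3] -> hit [103/3,106/3], descend [16, 27]
        N16 x:[100/3,106/3] y:[32,36] z:[103/3,113/3] -> hit [103/3,106/3], descend [18, 23]
          N18 x:[103/3,106/3] y:[35,36] z:[103/3,107/3] -> hit [35,106/3] leaf, test {P9@t=35}
          N23 x:[100/3,106/3] y:[32,34] z:[36,113/3] -> miss, prune
        N27 x:[101/3,34] y:[50,51] z:[107/3,113/3] -> miss, prune
      N26 x:[104/3,107/3] y:[34,45] z:[88/3,33] -> miss, prune

Summary -> nodes [0, 21, 24, 13, 25, 2, 16, 18, 23, 27, 26]; box-tests=11; leaf-entries=1; first=P9

== RESULT ==
11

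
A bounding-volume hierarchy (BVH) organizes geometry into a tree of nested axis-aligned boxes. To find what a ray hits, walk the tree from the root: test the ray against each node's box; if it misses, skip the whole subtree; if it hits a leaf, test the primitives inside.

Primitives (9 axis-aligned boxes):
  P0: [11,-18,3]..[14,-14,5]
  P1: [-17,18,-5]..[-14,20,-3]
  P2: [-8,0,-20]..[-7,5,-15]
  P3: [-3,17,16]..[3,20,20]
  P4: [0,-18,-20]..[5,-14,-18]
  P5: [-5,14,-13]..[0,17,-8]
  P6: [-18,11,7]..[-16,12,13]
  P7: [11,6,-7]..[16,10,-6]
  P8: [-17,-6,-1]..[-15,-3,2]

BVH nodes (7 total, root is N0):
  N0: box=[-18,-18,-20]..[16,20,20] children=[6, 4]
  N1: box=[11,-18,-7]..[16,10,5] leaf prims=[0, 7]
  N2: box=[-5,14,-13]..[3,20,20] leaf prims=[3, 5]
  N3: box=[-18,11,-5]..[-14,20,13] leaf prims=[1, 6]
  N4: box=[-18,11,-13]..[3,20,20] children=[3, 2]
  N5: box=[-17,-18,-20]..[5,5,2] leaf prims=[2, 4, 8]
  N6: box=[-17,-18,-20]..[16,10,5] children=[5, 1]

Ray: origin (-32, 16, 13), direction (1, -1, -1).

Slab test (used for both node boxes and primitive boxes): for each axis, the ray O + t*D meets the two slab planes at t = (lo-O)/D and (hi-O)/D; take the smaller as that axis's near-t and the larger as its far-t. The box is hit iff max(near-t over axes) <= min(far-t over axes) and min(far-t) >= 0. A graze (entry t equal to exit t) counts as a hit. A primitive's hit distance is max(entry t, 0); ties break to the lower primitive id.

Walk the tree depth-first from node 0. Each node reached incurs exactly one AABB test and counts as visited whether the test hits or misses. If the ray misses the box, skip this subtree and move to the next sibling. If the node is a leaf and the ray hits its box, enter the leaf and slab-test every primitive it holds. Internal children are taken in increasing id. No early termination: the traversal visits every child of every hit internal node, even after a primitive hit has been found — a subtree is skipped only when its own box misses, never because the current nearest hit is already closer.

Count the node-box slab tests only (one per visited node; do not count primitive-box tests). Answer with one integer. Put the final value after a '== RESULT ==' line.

Trace the traversal:
N0 x:[14,48] y:[-4,34] z:[-7,33] -> hit [14,33], descend [4, 6]
  N4 x:[14,35] y:[-4,5] z:[-7,26] -> miss, prune
  N6 x:[15,48] y:[6,34] z:[8,33] -> hit [15,33], descend [1, 5]
    N1 x:[43,48] y:[6,34] z:[8,20] -> miss, prune
    N5 x:[15,37] y:[11,34] z:[11,33] -> hit [15,33] leaf, test {P2(miss), P4@t=32, P8(miss)}

Visited [0, 4, 6, 1, 5]. Tests: 5 box, 1 leaf. Nearest: P4.

== RESULT ==
5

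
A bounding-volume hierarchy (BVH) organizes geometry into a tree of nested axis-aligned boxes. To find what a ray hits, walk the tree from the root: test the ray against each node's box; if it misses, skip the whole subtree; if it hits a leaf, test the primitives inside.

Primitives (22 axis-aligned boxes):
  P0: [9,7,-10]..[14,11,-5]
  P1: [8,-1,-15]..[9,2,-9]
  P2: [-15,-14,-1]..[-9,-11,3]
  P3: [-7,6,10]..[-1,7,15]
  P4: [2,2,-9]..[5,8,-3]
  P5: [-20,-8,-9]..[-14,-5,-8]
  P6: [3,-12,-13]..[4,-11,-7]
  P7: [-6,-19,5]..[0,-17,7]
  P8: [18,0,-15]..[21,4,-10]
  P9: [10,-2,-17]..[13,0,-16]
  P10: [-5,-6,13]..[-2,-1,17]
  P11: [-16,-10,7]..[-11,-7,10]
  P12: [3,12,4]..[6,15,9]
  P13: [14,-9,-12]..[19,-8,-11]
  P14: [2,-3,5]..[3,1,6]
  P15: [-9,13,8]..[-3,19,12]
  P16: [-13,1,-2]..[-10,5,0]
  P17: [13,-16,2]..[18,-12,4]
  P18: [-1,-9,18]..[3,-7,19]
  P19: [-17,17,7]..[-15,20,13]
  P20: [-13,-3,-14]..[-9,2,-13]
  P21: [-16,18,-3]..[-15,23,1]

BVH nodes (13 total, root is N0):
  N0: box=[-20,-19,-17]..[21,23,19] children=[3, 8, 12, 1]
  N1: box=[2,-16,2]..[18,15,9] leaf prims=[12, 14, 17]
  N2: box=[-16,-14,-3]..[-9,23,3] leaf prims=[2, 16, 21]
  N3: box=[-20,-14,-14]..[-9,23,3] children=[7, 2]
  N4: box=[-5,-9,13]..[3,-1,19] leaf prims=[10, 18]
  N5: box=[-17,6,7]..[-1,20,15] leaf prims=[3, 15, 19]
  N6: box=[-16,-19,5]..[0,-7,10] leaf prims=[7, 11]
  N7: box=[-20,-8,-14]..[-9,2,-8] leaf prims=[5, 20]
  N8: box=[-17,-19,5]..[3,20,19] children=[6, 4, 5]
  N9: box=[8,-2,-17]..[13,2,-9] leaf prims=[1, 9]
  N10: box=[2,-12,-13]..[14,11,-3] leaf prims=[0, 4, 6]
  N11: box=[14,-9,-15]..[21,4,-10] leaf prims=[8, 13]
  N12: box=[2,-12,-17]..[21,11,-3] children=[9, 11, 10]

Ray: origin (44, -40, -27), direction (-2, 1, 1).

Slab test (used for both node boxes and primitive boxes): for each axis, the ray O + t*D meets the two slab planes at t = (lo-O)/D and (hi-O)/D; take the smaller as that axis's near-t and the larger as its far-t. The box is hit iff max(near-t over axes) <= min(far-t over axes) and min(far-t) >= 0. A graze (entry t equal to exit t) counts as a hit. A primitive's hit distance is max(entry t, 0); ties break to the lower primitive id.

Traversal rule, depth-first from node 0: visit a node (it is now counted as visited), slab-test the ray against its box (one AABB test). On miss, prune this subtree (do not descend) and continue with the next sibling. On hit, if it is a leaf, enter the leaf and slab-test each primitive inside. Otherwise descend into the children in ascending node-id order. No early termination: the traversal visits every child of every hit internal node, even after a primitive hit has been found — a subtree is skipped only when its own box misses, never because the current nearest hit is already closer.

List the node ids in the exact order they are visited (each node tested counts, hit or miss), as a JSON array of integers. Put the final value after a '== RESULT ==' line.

Walk:
N0 x:[23/2,32] y:[21,63] z:[10,46] -> hit [21,32], descend [1, 3, 8, 12]
  N1 x:[13,21] y:[24,55] z:[29,36] -> miss, prune
  N3 x:[53/2,32] y:[26,63] z:[13,30] -> hit [53/2,30], descend [2, 7]
    N2 x:[53/2,30] y:[26,63] z:[24,30] -> hit [53/2,30] leaf, test {P2@t=53/2, P16(miss), P21(miss)}
    N7 x:[53/2,32] y:[32,42] z:[13,19] -> miss, prune
  N8 x:[41/2,61/2] y:[21,60] z:[32,46] -> miss, prune
  N12 x:[23/2,21] y:[28,51] z:[10,24] -> miss, prune

Summary -> nodes [0, 1, 3, 2, 7, 8, 12]; box-tests=7; leaf-entries=1; first=P2

== RESULT ==
[0, 1, 3, 2, 7, 8, 12]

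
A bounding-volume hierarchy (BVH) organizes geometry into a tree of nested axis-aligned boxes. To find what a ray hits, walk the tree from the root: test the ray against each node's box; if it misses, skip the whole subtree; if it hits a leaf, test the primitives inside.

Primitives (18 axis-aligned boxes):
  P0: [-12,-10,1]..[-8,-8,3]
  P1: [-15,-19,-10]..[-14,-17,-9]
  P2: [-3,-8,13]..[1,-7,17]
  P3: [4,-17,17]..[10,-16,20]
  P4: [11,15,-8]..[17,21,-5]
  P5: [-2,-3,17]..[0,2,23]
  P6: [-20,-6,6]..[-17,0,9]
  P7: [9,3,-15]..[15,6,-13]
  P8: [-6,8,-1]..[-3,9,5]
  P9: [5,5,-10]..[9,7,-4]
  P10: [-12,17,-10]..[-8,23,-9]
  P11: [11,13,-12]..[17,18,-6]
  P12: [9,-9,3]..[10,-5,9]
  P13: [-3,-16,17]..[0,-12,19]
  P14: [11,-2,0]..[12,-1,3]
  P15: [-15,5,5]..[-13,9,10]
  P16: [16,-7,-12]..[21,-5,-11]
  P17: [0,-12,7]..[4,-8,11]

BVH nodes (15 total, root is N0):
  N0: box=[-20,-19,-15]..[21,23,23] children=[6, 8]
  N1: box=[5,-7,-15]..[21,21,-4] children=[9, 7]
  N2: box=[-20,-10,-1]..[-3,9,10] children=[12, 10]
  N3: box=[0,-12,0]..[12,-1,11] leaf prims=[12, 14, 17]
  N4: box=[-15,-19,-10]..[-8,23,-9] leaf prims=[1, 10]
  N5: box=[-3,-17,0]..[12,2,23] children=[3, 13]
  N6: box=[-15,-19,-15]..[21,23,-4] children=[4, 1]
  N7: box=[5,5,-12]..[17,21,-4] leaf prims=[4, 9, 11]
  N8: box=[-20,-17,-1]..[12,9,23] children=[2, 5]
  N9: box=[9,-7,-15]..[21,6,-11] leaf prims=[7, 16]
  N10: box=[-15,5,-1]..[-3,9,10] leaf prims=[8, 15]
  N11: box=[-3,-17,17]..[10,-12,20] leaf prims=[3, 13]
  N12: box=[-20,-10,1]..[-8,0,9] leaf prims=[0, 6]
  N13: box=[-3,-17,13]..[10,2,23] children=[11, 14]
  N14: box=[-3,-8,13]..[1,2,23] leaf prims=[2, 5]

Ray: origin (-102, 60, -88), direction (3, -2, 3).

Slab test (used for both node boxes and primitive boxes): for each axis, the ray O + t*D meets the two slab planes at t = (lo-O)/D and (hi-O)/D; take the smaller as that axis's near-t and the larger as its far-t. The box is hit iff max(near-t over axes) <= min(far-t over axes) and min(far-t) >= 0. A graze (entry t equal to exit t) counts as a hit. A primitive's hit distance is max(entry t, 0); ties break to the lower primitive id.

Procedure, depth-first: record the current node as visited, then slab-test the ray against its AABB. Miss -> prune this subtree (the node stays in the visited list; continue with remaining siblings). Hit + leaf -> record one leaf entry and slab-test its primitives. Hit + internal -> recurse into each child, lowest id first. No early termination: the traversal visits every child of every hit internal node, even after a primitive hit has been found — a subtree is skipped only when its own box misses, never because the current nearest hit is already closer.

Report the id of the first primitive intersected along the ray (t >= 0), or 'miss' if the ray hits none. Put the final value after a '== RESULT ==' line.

Traverse from the root:
N0 x:[82/3,41] y:[37/2,79/2] z:[73/3,37] -> hit [82/3,37], descend [6, 8]
  N6 x:[29,41] y:[37/2,79/2] z:[73/3,28] -> miss, prune
  N8 x:[82/3,38] y:[51/2,77/2] z:[29,37] -> hit [29,37], descend [2, 5]
    N2 x:[82/3,33] y:[51/2,35] z:[29,98/3] -> hit [29,98/3], descend [10, 12]
      N10 x:[29,33] y:[51/2,55/2] z:[29,98/3] -> miss, prune
      N12 x:[82/3,94/3] y:[30,35] z:[89/3,97/3] -> hit [30,94/3] leaf, test {P0(miss), P6(miss)}
    N5 x:[33,38] y:[29,77/2] z:[88/3,37] -> hit [33,37], descend [3, 13]
      N3 x:[34,38] y:[61/2,36] z:[88/3,33] -> miss, prune
      N13 x:[33,112/3] y:[29,77/2] z:[101/3,37] -> hit [101/3,37], descend [11, 14]
        N11 x:[33,112/3] y:[36,77/2] z:[35,36] -> hit [36,36] leaf, test {P3(miss), P13(miss)}
        N14 x:[33,103/3] y:[29,34] z:[101/3,37] -> hit [101/3,34] leaf, test {P2@t=101/3, P5(miss)}

11 AABB tests over nodes [0, 6, 8, 2, 10, 12, 5, 3, 13, 11, 14]; 3 leaves entered; closest P2.

== RESULT ==
2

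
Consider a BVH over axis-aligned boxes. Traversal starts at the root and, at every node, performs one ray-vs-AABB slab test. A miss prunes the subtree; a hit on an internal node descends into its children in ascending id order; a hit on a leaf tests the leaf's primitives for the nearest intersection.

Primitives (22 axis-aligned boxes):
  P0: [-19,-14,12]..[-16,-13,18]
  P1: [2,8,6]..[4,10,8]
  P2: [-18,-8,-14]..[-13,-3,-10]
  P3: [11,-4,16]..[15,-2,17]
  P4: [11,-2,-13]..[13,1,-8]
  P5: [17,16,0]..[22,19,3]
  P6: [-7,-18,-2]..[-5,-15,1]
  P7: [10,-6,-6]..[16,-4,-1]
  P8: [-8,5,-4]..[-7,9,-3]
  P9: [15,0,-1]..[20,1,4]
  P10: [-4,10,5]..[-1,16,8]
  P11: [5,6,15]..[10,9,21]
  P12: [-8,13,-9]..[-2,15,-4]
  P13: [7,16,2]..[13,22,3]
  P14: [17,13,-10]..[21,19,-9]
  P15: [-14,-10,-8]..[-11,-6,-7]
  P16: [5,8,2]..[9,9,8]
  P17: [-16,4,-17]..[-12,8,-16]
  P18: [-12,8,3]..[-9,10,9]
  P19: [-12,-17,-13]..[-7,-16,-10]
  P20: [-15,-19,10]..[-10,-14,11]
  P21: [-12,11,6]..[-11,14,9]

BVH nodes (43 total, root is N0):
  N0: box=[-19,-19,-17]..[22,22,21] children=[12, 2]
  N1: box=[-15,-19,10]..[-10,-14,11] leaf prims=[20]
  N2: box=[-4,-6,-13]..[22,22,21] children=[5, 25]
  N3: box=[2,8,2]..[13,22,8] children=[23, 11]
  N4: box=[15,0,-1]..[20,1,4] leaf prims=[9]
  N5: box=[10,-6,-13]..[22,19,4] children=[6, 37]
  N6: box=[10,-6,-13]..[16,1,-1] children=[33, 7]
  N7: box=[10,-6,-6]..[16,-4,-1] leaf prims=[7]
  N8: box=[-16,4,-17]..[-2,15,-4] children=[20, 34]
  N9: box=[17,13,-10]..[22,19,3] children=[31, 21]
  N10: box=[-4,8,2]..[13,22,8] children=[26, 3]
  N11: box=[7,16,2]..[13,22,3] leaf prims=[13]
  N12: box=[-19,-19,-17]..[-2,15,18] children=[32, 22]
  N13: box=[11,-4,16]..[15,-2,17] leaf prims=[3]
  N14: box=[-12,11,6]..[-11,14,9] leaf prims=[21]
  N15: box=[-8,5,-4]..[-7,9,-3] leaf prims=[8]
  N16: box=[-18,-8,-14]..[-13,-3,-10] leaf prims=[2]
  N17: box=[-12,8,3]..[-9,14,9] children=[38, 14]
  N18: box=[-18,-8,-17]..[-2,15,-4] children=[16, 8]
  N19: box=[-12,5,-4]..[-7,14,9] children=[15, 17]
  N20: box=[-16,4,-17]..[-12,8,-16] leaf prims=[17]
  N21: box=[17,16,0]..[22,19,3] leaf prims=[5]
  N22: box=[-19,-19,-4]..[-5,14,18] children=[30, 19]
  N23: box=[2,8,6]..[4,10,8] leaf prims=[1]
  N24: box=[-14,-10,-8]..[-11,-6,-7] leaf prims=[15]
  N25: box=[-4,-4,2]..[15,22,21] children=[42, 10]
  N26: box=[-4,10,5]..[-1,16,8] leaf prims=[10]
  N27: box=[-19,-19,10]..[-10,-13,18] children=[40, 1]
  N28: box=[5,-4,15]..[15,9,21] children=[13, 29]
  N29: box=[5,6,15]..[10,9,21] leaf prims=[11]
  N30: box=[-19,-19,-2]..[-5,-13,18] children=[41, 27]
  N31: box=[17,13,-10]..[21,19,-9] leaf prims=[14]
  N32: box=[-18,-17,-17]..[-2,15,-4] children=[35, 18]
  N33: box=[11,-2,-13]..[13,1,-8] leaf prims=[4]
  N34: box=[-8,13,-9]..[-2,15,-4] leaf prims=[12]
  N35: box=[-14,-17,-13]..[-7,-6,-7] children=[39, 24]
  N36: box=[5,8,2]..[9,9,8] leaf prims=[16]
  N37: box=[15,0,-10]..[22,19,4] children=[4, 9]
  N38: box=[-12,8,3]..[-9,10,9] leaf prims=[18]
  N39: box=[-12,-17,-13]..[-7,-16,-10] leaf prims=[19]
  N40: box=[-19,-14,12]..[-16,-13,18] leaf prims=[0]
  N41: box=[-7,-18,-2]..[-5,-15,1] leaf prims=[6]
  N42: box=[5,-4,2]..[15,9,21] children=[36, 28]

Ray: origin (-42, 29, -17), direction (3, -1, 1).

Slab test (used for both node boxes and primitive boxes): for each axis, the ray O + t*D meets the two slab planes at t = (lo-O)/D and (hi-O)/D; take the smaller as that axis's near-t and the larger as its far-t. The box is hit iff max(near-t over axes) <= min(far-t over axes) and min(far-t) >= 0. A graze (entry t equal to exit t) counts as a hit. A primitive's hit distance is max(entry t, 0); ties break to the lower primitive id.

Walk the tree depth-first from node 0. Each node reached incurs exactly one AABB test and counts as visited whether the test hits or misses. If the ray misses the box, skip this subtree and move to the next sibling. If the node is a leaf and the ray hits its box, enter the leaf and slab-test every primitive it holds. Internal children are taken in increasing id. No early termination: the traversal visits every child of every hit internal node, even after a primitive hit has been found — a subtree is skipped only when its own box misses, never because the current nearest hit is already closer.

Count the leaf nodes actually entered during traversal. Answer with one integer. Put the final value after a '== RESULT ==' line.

Traverse from the root:
N0 x:[23/3,64/3] y:[7,48] z:[0,38] -> hit [23/3,64/3], descend [2, 12]
  N2 x:[38/3,64/3] y:[7,35] z:[4,38] -> hit [38/3,64/3], descend [5, 25]
    N5 x:[52/3,64/3] y:[10,35] z:[4,21] -> hit [52/3,21], descend [6, 37]
      N6 x:[52/3,58/3] y:[28,35] z:[4,16] -> miss, prune
      N37 x:[19,64/3] y:[10,29] z:[7,21] -> hit [19,21], descend [4, 9]
        N4 x:[19,62/3] y:[28,29] z:[16,21] -> miss, prune
        N9 x:[59/3,64/3] y:[10,16] z:[7,20] -> miss, prune
    N25 x:[38/3,19] y:[7,33] z:[19,38] -> hit [19,19], descend [10, 42]
      N10 x:[38/3,55/3] y:[7,21] z:[19,25] -> miss, prune
      N42 x:[47/3,19] y:[20,33] z:[19,38] -> miss, prune
  N12 x:[23/3,40/3] y:[14,48] z:[0,35] -> miss, prune

Summary -> nodes [0, 2, 5, 6, 37, 4, 9, 25, 10, 42, 12]; box-tests=11; leaf-entries=0; first=miss

== RESULT ==
0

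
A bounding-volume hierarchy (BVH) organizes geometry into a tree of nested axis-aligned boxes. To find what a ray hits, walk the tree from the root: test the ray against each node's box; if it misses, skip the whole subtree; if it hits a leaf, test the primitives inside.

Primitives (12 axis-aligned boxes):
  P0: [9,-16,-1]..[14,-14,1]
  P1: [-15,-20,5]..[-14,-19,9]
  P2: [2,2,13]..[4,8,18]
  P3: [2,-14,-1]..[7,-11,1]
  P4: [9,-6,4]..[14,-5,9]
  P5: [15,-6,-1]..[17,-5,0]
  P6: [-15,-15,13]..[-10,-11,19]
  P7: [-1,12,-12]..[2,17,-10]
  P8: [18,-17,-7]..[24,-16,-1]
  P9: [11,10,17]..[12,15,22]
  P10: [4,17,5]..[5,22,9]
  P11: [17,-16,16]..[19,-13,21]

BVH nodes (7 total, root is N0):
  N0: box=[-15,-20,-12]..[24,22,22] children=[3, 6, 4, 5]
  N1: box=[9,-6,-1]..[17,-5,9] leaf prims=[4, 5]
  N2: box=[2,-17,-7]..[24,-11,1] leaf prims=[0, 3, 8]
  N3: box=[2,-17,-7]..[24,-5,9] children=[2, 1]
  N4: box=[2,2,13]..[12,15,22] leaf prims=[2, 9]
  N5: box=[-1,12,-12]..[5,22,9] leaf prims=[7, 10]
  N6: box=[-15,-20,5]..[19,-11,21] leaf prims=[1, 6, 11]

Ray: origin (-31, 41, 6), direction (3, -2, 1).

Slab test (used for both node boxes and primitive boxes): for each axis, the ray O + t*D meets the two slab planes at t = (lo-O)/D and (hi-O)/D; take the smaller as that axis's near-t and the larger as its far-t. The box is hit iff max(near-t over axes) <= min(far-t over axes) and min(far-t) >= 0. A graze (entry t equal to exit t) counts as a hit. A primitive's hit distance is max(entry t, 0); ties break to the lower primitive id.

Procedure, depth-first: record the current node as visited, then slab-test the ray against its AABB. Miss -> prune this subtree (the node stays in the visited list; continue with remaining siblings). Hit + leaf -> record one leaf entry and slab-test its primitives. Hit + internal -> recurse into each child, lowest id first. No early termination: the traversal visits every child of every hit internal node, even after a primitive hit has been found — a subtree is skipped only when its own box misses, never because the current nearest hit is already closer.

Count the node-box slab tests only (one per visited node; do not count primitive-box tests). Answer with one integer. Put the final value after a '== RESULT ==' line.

Trace the traversal:
N0 x:[16/3,55/3] y:[19/2,61/2] z:[-18,16] -> hit [19/2,16], descend [3, 4, 5, 6]
  N3 x:[11,55/3] y:[23,29] z:[-13,3] -> miss, prune
  N4 x:[11,43/3] y:[13,39/2] z:[7,16] -> hit [13,43/3] leaf, test {P2(miss), P9@t=14}
  N5 x:[10,12] y:[19/2,29/2] z:[-18,3] -> miss, prune
  N6 x:[16/3,50/3] y:[26,61/2] z:[-1,15] -> miss, prune

Visited [0, 3, 4, 5, 6]. Tests: 5 box, 1 leaf. Nearest: P9.

== RESULT ==
5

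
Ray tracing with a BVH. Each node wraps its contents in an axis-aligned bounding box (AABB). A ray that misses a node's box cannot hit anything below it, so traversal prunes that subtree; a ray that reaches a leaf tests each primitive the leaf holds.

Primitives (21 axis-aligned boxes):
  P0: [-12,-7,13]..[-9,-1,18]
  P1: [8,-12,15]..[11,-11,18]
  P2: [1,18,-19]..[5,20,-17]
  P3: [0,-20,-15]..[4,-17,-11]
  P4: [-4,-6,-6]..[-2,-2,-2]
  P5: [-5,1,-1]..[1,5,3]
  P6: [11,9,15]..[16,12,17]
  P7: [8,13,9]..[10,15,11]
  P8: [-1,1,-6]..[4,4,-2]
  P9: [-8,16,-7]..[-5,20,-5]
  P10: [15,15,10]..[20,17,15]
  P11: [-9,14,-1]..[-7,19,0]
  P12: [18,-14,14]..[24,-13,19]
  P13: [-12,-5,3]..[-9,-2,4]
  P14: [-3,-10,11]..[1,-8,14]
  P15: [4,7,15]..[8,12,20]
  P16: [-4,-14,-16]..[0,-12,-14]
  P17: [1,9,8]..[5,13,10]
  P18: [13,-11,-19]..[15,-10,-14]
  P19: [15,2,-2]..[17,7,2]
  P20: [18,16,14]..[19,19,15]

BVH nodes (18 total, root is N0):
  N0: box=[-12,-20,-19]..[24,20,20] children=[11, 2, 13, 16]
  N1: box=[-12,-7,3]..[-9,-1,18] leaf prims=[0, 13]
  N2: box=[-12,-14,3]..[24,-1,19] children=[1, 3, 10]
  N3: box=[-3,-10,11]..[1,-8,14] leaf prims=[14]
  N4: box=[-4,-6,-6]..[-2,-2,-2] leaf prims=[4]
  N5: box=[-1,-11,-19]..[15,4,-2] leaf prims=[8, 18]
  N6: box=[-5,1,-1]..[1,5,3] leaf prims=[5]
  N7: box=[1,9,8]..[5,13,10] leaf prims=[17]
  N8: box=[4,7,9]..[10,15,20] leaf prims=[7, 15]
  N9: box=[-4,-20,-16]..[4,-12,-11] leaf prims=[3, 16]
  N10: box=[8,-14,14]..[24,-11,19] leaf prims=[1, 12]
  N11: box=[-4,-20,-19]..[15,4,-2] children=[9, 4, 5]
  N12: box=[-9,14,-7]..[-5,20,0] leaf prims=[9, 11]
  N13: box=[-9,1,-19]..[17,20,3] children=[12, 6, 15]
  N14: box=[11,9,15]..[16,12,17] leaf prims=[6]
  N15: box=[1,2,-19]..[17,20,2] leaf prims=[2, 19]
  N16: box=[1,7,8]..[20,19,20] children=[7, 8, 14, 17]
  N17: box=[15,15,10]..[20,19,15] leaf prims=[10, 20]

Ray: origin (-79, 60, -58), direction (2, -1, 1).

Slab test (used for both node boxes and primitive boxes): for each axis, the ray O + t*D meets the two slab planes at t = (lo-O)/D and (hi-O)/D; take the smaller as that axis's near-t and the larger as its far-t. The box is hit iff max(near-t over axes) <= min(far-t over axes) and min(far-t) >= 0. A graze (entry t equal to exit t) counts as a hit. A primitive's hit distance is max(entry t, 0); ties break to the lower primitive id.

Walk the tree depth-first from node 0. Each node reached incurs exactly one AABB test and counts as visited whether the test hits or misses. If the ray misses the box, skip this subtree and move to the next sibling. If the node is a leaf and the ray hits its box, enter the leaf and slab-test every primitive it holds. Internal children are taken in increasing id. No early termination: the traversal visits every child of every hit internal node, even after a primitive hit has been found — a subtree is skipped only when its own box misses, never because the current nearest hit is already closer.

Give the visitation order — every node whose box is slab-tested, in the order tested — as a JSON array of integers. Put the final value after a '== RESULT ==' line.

Walk:
N0 x:[67/2,103/2] y:[40,80] z:[39,78] -> hit [40,103/2], descend [2, 11, 13, 16]
  N2 x:[67/2,103/2] y:[61,74] z:[61,77] -> miss, prune
  N11 x:[75/2,47] y:[56,80] z:[39,56] -> miss, prune
  N13 x:[35,48] y:[40,59] z:[39,61] -> hit [40,48], descend [6, 12, 15]
    N6 x:[37,40] y:[55,59] z:[57,61] -> miss, prune
    N12 x:[35,37] y:[40,46] z:[51,58] -> miss, prune
    N15 x:[40,48] y:[40,58] z:[39,60] -> hit [40,48] leaf, test {P2@t=40, P19(miss)}
  N16 x:[40,99/2] y:[41,53] z:[66,78] -> miss, prune

order=[0, 2, 11, 13, 6, 12, 15, 16]  |boxes|=8  |leaves|=1  hit=P2

== RESULT ==
[0, 2, 11, 13, 6, 12, 15, 16]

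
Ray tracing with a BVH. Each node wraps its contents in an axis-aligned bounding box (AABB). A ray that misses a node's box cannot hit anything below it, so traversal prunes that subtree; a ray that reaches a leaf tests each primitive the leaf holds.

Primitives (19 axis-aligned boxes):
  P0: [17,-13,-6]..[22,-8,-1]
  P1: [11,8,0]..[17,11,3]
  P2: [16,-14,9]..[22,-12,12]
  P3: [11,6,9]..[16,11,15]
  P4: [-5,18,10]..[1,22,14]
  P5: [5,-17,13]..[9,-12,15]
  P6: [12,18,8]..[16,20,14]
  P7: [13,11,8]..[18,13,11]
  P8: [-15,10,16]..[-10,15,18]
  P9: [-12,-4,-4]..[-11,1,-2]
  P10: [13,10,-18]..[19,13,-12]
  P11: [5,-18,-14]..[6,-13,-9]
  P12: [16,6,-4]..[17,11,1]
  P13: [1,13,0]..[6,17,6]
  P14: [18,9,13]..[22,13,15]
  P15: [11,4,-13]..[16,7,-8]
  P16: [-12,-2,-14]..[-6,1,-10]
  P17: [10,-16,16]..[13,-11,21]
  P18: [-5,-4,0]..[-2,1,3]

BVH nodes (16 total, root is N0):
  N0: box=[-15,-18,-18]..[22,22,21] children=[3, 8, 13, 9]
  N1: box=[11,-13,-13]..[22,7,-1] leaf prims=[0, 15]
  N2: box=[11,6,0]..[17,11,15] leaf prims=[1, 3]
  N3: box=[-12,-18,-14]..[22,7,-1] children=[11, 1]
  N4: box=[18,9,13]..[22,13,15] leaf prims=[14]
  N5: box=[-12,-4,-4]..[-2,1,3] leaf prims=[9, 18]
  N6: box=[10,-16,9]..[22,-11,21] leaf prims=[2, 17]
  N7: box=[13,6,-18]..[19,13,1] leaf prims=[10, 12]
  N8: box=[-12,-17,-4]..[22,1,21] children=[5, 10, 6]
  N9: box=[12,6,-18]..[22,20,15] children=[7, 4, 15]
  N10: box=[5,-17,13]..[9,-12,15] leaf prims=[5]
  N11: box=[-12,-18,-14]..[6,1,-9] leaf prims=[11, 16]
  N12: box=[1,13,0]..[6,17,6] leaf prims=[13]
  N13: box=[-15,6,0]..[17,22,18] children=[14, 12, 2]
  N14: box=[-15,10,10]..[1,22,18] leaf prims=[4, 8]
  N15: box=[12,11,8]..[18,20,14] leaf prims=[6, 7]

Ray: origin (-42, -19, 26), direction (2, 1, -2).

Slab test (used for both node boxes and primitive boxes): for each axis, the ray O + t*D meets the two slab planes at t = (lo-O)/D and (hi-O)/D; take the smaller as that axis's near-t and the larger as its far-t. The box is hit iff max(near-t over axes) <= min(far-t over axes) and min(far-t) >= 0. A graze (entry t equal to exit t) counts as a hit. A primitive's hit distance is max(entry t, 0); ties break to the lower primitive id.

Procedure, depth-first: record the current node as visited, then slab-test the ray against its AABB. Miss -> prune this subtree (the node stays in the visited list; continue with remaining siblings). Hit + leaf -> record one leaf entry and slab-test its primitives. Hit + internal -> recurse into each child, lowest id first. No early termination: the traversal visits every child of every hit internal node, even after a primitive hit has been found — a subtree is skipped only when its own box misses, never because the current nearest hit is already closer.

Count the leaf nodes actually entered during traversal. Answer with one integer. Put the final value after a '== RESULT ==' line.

Trace the traversal:
N0 x:[27/2,32] y:[1,41] z:[5/2,22] -> hit [27/2,22], descend [3, 8, 9, 13]
  N3 x:[15,32] y:[1,26] z:[27/2,20] -> hit [15,20], descend [1, 11]
    N1 x:[53/2,32] y:[6,26] z:[27/2,39/2] -> miss, prune
    N11 x:[15,24] y:[1,20] z:[35/2,20] -> hit [35/2,20] leaf, test {P11(miss), P16@t=18}
  N8 x:[15,32] y:[2,20] z:[5/2,15] -> hit [15,15], descend [5, 6, 10]
    N5 x:[15,20] y:[15,20] z:[23/2,15] -> hit [15,15] leaf, test {P9@t=15, P18(miss)}
    N6 x:[26,32] y:[3,8] z:[5/2,17/2] -> miss, prune
    N10 x:[47/2,51/2] y:[2,7] z:[11/2,13/2] -> miss, prune
  N9 x:[27,32] y:[25,39] z:[11/2,22] -> miss, prune
  N13 x:[27/2,59/2] y:[25,41] z:[4,13] -> miss, prune

Summary -> nodes [0, 3, 1, 11, 8, 5, 6, 10, 9, 13]; box-tests=10; leaf-entries=2; first=P9

== RESULT ==
2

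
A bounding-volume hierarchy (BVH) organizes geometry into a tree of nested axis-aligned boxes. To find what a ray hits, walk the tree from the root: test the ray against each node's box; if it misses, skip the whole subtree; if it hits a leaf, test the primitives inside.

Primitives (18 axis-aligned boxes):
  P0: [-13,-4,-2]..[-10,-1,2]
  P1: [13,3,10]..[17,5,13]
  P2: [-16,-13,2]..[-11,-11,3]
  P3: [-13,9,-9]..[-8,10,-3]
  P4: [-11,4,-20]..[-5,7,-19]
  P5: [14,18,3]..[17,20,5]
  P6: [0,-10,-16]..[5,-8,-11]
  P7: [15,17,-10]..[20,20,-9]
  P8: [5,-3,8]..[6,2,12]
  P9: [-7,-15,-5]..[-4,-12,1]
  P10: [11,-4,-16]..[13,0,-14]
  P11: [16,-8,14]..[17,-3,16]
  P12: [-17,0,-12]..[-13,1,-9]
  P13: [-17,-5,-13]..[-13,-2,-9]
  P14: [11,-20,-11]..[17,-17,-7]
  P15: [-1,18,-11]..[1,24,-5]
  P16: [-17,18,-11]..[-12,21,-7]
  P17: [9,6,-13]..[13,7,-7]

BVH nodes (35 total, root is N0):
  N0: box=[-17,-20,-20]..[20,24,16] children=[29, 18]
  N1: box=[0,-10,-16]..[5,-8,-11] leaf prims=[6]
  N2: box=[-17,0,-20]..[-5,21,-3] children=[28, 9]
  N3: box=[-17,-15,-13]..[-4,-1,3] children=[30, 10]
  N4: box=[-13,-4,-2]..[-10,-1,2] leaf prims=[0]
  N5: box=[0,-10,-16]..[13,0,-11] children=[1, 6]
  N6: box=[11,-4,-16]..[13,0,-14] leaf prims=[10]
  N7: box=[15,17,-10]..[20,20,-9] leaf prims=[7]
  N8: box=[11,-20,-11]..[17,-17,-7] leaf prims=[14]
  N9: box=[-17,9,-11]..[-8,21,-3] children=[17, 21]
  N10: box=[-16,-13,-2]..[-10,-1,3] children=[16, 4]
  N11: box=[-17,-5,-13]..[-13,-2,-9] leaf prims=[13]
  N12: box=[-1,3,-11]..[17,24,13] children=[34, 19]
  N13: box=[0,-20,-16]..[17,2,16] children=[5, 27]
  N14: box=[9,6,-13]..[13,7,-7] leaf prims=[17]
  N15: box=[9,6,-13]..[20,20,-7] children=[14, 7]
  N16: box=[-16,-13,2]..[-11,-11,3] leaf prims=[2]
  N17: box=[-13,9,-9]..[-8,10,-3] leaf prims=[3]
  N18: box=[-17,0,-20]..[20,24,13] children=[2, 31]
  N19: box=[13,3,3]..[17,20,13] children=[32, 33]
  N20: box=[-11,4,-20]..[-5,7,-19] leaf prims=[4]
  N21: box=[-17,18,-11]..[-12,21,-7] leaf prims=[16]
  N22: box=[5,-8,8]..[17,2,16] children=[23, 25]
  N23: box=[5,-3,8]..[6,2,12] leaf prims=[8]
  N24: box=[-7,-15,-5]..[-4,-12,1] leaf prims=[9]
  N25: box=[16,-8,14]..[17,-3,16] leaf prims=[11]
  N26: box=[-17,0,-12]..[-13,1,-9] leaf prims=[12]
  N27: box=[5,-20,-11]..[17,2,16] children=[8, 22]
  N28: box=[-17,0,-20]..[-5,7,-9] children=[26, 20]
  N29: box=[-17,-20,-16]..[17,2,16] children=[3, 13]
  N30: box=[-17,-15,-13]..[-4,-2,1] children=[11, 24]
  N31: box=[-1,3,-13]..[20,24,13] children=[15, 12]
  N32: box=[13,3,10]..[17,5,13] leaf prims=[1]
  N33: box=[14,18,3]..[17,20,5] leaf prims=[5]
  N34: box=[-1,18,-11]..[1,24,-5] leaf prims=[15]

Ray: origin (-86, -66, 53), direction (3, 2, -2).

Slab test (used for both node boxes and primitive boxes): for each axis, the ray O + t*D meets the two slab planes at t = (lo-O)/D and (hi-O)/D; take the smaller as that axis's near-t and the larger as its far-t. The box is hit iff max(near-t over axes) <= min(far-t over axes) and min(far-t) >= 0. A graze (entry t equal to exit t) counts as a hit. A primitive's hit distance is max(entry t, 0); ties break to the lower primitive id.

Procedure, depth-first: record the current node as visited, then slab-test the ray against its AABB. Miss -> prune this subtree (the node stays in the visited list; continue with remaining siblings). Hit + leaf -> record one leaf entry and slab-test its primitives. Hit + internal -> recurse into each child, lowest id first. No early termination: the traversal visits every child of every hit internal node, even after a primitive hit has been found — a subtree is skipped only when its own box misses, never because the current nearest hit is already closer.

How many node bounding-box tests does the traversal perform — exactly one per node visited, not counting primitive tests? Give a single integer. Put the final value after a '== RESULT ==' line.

Traverse from the root:
N0 x:[23,106/3] y:[23,45] z:[37/2,73/2] -> hit [23,106/3], descend [18, 29]
  N18 x:[23,106/3] y:[33,45] z:[20,73/2] -> hit [33,106/3], descend [2, 31]
    N2 x:[23,27] y:[33,87/2] z:[28,73/2] -> miss, prune
    N31 x:[85/3,106/3] y:[69/2,45] z:[20,33] -> miss, prune
  N29 x:[23,103/3] y:[23,34] z:[37/2,69/2] -> hit [23,34], descend [3, 13]
    N3 x:[23,82/3] y:[51/2,65/2] z:[25,33] -> hit [51/2,82/3], descend [10, 30]
      N10 x:[70/3,76/3] y:[53/2,65/2] z:[25,55/2] -> miss, prune
      N30 x:[23,82/3] y:[51/2,32] z:[26,33] -> hit [26,82/3], descend [11, 24]
        N11 x:[23,73/3] y:[61/2,32] z:[31,33] -> miss, prune
        N24 x:[79/3,82/3] y:[51/2,27] z:[26,29] -> hit [79/3,27] leaf, test {P9@t=79/3}
    N13 x:[86/3,103/3] y:[23,34] z:[37/2,69/2] -> hit [86/3,34], descend [5, 27]
      N5 x:[86/3,33] y:[28,33] z:[32,69/2] -> hit [32,33], descend [1, 6]
        N1 x:[86/3,91/3] y:[28,29] z:[32,69/2] -> miss, prune
        N6 x:[97/3,33] y:[31,33] z:[67/2,69/2] -> miss, prune
      N27 x:[91/3,103/3] y:[23,34] z:[37/2,32] -> hit [91/3,32], descend [8, 22]
        N8 x:[97/3,103/3] y:[23,49/2] z:[30,32] -> miss, prune
        N22 x:[91/3,103/3] y:[29,34] z:[37/2,45/2] -> miss, prune

17 AABB tests over nodes [0, 18, 2, 31, 29, 3, 10, 30, 11, 24, 13, 5, 1, 6, 27, 8, 22]; 1 leaf entered; closest P9.

== RESULT ==
17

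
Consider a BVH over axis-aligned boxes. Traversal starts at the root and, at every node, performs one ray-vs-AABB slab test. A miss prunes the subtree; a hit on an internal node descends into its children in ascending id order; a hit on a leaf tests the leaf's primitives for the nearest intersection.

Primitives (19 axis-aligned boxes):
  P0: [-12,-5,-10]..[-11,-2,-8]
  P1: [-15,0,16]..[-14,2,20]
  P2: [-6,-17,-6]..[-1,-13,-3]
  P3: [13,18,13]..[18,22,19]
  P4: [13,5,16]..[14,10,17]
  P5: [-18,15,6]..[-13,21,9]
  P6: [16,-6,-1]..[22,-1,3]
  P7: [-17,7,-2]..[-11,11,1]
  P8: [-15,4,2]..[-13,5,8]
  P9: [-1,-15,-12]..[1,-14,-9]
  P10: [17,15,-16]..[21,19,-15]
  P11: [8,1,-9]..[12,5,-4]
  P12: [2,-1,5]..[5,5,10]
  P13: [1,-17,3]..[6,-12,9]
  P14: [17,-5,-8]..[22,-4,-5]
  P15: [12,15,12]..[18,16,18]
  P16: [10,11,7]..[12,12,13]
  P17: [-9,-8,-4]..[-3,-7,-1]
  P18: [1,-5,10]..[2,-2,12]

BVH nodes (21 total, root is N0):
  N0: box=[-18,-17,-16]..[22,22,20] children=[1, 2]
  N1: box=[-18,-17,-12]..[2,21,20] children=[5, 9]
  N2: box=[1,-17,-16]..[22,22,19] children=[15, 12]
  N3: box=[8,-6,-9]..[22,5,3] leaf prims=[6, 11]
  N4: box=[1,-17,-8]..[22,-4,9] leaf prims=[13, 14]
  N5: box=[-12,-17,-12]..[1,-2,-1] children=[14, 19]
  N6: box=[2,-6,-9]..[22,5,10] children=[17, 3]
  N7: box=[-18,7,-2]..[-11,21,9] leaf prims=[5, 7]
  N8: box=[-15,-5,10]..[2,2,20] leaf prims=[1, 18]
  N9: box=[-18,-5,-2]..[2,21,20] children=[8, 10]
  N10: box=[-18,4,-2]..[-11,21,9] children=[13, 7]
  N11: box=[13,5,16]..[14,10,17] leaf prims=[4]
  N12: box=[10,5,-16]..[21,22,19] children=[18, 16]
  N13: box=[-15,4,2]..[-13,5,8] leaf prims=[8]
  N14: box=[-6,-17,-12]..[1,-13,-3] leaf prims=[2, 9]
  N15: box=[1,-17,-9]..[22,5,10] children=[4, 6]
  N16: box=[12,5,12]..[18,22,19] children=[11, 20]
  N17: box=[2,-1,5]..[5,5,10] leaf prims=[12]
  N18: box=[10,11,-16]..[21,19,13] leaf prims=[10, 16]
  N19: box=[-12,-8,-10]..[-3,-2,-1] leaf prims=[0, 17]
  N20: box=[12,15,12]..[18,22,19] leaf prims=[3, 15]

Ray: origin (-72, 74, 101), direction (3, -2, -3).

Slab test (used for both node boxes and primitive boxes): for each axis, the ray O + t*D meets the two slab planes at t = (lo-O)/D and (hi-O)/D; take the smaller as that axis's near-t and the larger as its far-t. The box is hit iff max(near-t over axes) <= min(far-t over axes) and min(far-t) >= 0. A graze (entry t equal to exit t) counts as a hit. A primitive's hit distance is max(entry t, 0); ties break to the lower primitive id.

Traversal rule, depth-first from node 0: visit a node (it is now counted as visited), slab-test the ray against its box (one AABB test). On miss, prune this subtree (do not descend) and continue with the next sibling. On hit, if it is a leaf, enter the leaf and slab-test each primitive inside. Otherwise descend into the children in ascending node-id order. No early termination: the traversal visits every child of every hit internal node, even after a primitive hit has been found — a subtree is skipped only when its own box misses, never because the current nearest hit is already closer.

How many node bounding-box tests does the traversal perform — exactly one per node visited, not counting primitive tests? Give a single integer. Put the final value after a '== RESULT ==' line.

Traverse from the root:
N0 x:[18,94/3] y:[26,91/2] z:[27,39] -> hit [27,94/3], descend [1, 2]
  N1 x:[18,74/3] y:[53/2,91/2] z:[27,113/3] -> miss, prune
  N2 x:[73/3,94/3] y:[26,91/2] z:[82/3,39] -> hit [82/3,94/3], descend [12, 15]
    N12 x:[82/3,31] y:[26,69/2] z:[82/3,39] -> hit [82/3,31], descend [16, 18]
      N16 x:[28,30] y:[26,69/2] z:[82/3,89/3] -> hit [28,89/3], descend [11, 20]
        N11 x:[85/3,86/3] y:[32,69/2] z:[28,85/3] -> miss, prune
        N20 x:[28,30] y:[26,59/2] z:[82/3,89/3] -> hit [28,59/2] leaf, test {P3(miss), P15@t=29}
      N18 x:[82/3,31] y:[55/2,63/2] z:[88/3,39] -> hit [88/3,31] leaf, test {P10(miss), P16(miss)}
    N15 x:[73/3,94/3] y:[69/2,91/2] z:[91/3,110/3] -> miss, prune

9 AABB tests over nodes [0, 1, 2, 12, 16, 11, 20, 18, 15]; 2 leaves entered; closest P15.

== RESULT ==
9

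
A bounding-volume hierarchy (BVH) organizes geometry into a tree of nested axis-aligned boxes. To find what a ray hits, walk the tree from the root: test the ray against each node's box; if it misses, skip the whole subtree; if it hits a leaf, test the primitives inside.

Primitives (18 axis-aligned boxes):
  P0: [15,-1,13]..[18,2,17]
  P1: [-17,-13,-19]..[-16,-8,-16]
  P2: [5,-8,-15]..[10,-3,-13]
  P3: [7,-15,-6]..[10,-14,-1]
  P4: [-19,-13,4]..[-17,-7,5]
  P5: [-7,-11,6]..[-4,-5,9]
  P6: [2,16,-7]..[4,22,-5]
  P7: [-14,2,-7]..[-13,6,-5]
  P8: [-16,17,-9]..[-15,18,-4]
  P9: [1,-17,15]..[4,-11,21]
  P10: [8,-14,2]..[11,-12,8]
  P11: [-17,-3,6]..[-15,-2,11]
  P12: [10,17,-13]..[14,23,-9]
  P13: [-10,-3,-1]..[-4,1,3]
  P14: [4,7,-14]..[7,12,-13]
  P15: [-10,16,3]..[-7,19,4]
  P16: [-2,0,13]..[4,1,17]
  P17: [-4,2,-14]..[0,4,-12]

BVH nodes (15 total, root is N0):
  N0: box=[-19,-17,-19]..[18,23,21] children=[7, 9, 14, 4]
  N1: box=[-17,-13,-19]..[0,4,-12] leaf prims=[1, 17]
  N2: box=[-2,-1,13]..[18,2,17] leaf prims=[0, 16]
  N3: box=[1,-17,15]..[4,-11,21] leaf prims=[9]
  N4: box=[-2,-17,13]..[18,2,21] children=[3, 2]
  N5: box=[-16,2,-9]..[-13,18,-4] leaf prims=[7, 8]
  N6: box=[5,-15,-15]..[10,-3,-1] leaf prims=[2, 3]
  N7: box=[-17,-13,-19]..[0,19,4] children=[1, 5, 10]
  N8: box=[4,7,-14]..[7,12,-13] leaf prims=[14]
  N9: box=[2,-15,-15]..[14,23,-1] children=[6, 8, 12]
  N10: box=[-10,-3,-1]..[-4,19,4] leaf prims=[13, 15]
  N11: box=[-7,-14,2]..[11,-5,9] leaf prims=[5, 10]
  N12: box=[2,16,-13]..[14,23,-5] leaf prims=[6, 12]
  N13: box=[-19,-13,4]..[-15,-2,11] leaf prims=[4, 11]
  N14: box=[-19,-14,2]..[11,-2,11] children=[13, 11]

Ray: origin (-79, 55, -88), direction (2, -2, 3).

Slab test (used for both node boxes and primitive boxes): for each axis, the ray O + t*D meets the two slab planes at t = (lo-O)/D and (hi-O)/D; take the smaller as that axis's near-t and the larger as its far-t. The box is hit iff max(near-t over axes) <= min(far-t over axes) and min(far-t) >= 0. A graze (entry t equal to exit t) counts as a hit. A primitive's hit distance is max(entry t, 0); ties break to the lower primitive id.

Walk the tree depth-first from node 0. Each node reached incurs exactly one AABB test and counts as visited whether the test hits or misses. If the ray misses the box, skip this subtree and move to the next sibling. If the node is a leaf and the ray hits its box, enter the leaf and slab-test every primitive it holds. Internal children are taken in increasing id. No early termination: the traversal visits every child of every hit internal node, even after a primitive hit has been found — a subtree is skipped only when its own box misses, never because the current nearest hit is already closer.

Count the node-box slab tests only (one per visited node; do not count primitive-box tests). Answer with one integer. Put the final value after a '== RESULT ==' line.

Walk:
N0 x:[30,97/2] y:[16,36] z:[23,109/3] -> hit [30,36], descend [4, 7, 9, 14]
  N4 x:[77/2,97/2] y:[53/2,36] z:[101/3,109/3] -> miss, prune
  N7 x:[31,79/2] y:[18,34] z:[23,92/3] -> miss, prune
  N9 x:[81/2,93/2] y:[16,35] z:[73/3,29] -> miss, prune
  N14 x:[30,45] y:[57/2,69/2] z:[30,33] -> hit [30,33], descend [11, 13]
    N11 x:[36,45] y:[30,69/2] z:[30,97/3] -> miss, prune
    N13 x:[30,32] y:[57/2,34] z:[92/3,33] -> hit [92/3,32] leaf, test {P4@t=31, P11(miss)}

7 AABB tests over nodes [0, 4, 7, 9, 14, 11, 13]; 1 leaf entered; closest P4.

== RESULT ==
7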